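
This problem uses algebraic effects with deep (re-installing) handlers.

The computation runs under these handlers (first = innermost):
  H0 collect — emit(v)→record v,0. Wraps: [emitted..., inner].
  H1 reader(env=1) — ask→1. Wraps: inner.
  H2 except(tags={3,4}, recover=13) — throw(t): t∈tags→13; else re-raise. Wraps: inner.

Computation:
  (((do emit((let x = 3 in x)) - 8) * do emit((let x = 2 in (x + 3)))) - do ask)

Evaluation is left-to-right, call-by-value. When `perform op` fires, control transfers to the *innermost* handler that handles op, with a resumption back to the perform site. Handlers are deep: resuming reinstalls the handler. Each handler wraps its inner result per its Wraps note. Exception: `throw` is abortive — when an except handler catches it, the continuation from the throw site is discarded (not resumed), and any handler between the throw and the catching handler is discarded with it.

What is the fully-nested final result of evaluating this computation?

Evaluation trace:
emit(3) @ H0 ⇒ out+=3
emit(5) @ H0 ⇒ out+=5
ask @ H1 ⇒ 1
H0 returns [3, 5, -1]
H1 returns [3, 5, -1]
H2 returns [3, 5, -1]
= [3, 5, -1]

Answer: [3, 5, -1]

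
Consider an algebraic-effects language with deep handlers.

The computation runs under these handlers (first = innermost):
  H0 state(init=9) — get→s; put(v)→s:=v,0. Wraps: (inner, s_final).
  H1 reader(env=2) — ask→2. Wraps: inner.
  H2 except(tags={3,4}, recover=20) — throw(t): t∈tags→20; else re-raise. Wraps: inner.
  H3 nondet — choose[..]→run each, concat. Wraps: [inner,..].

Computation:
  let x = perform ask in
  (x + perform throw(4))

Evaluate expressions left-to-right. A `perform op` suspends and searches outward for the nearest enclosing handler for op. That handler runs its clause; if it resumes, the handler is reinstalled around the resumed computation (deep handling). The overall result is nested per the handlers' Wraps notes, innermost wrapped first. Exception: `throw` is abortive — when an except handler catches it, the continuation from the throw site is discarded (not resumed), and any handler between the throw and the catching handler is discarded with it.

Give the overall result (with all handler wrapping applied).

Answer: [20]

Step-by-step:
ask @ H1 ⇒ 2
throw(4) @ H2 caught ⇒ 20
H3 returns [20]
= [20]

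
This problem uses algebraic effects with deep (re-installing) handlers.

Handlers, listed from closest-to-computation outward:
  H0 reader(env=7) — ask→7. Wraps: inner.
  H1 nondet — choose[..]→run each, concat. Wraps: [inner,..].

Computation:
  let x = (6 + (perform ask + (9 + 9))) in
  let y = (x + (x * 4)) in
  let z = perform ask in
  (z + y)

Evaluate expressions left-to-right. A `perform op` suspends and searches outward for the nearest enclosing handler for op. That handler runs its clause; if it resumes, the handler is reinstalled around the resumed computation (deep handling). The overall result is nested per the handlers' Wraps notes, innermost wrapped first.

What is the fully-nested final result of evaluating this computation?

Evaluation trace:
ask @ H0 ⇒ 7
ask @ H0 ⇒ 7
H0 returns 162
H1 returns [162]
= [162]

Answer: [162]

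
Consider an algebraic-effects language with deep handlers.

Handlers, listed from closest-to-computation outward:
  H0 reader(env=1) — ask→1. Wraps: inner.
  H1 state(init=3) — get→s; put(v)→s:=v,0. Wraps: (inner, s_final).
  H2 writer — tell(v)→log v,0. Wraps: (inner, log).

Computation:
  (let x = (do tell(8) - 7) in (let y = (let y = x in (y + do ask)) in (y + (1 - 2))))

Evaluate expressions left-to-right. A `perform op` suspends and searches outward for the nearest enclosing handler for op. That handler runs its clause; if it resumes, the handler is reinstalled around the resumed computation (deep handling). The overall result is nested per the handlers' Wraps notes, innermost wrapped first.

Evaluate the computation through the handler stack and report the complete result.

Answer: ((-7, 3), (8))

Working:
tell(8) @ H2 ⇒ log+=8
ask @ H0 ⇒ 1
H0 returns -7
H1 returns (-7, 3)
H2 returns ((-7, 3), (8))
= ((-7, 3), (8))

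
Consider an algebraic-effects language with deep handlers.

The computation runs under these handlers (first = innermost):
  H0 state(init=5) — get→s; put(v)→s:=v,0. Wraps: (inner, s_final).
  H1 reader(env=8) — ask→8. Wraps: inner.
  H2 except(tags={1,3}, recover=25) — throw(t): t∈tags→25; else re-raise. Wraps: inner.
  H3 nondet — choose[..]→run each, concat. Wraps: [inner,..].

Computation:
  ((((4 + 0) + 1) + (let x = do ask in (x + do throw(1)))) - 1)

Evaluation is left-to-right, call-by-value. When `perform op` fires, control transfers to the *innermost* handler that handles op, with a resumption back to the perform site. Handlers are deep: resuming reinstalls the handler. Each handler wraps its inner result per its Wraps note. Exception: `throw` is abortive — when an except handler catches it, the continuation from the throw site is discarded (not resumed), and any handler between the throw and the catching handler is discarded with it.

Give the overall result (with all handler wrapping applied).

Answer: [25]

Step-by-step:
ask @ H1 ⇒ 8
throw(1) @ H2 caught ⇒ 25
H3 returns [25]
= [25]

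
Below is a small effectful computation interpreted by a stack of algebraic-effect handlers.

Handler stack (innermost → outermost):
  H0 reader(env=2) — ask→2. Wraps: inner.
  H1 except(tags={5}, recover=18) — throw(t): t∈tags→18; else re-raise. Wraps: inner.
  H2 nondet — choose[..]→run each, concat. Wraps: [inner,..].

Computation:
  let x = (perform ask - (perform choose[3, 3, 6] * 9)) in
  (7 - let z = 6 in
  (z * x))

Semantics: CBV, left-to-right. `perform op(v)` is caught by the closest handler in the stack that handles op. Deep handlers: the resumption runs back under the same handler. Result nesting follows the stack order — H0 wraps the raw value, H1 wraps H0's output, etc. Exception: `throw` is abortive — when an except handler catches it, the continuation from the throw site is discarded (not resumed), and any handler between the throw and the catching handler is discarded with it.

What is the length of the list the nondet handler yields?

Step-by-step:
ask @ H0 ⇒ 2
choose[3, 3, 6] @ H2
  branch[0] choose=3:
    H0 returns 157
    H1 returns 157
    H2 returns [157]
  branch[1] choose=3:
    H0 returns 157
    H1 returns 157
    H2 returns [157]
  branch[2] choose=6:
    H0 returns 319
    H1 returns 319
    H2 returns [319]
= [157, 157, 319]

Answer: 3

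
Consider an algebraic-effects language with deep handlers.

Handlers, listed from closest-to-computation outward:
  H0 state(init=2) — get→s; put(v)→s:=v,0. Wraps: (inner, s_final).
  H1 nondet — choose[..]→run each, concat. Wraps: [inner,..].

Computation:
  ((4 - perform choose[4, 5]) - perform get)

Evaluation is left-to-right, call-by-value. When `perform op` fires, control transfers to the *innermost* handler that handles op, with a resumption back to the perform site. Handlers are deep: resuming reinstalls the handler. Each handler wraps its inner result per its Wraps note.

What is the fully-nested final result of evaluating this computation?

Evaluation trace:
choose[4, 5] @ H1
  branch[0] choose=4:
    get @ H0 ⇒ 2
    H0 returns (-2, 2)
    H1 returns [(-2, 2)]
  branch[1] choose=5:
    get @ H0 ⇒ 2
    H0 returns (-3, 2)
    H1 returns [(-3, 2)]
= [(-2, 2), (-3, 2)]

Answer: [(-2, 2), (-3, 2)]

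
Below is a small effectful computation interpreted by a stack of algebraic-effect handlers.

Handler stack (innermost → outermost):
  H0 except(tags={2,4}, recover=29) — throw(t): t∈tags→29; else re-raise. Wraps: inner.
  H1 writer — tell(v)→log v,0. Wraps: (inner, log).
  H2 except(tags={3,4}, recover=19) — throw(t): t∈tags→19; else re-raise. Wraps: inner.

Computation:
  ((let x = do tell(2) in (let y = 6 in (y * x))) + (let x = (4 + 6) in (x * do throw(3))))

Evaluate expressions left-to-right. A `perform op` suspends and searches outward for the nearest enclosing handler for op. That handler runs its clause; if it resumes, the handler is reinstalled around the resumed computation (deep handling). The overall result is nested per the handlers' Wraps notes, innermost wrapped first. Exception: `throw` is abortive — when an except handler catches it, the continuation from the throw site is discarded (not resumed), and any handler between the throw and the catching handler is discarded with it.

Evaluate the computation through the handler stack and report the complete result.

Answer: 19

Evaluation trace:
tell(2) @ H1 ⇒ log+=2
throw(3) @ H0 re-raised
throw(3) @ H2 caught ⇒ 19
= 19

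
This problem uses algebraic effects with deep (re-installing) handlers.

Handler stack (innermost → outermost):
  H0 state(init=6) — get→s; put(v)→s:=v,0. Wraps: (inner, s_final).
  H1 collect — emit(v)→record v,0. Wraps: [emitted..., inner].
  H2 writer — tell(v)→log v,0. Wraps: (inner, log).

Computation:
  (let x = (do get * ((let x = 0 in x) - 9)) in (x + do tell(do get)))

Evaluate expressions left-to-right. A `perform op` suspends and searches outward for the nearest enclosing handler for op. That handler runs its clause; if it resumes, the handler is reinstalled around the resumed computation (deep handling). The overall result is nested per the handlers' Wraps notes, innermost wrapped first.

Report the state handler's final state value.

Answer: 6

Working:
get @ H0 ⇒ 6
get @ H0 ⇒ 6
tell(6) @ H2 ⇒ log+=6
H0 returns (-54, 6)
H1 returns [(-54, 6)]
H2 returns ([(-54, 6)], (6))
= ([(-54, 6)], (6))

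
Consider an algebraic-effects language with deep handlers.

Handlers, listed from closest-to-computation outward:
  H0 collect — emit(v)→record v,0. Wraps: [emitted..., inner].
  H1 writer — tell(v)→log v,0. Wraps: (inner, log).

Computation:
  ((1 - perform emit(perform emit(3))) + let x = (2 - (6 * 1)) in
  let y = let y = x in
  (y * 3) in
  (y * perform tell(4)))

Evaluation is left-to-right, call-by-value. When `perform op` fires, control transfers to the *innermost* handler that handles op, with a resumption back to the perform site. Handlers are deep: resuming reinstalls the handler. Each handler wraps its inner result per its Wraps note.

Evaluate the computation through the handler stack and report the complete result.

Evaluation trace:
emit(3) @ H0 ⇒ out+=3
emit(0) @ H0 ⇒ out+=0
tell(4) @ H1 ⇒ log+=4
H0 returns [3, 0, 1]
H1 returns ([3, 0, 1], (4))
= ([3, 0, 1], (4))

Answer: ([3, 0, 1], (4))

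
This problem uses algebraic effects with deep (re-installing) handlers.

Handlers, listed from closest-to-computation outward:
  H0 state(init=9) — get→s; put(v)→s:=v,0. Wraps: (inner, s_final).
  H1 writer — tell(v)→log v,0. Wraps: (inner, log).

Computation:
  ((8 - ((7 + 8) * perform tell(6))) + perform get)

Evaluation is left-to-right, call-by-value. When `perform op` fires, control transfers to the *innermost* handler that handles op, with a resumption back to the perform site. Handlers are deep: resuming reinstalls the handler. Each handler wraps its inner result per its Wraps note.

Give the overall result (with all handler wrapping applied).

Answer: ((17, 9), (6))

Step-by-step:
tell(6) @ H1 ⇒ log+=6
get @ H0 ⇒ 9
H0 returns (17, 9)
H1 returns ((17, 9), (6))
= ((17, 9), (6))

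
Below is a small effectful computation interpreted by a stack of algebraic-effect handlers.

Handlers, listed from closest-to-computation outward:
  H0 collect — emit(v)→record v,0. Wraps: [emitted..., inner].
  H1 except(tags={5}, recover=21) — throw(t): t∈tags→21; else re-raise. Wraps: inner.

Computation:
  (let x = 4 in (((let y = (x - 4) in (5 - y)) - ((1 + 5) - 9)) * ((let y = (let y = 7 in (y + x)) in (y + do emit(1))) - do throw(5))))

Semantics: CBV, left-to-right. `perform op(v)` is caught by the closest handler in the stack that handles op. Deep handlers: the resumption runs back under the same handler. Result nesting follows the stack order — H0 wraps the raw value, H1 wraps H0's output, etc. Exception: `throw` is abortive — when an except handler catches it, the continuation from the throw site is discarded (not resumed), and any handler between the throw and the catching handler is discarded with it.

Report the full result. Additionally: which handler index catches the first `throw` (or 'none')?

Answer: 21 ; first throw caught by: H1

Step-by-step:
emit(1) @ H0 ⇒ out+=1
throw(5) @ H1 caught ⇒ 21
= 21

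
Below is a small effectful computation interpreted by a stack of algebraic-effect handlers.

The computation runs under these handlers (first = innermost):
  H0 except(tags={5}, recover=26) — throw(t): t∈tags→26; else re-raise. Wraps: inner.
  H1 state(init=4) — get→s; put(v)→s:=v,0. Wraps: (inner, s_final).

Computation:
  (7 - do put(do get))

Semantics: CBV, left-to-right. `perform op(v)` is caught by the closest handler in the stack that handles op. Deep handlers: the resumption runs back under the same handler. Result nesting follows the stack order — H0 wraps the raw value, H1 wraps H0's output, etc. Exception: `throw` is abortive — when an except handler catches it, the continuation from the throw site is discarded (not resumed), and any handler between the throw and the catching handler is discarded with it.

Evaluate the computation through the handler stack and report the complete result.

Answer: (7, 4)

Step-by-step:
get @ H1 ⇒ 4
put(4) @ H1 ⇒ s:=4
H0 returns 7
H1 returns (7, 4)
= (7, 4)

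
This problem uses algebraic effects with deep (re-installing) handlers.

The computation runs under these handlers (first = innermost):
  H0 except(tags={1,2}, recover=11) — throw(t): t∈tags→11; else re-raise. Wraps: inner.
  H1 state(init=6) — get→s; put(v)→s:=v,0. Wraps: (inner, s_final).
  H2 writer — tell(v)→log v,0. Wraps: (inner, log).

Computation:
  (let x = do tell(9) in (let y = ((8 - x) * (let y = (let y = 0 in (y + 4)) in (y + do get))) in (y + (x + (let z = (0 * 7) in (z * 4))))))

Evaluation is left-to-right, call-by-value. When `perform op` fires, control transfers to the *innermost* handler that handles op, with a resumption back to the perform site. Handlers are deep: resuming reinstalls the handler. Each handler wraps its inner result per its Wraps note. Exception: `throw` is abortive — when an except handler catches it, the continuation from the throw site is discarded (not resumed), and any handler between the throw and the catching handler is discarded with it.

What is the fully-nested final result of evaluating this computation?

Step-by-step:
tell(9) @ H2 ⇒ log+=9
get @ H1 ⇒ 6
H0 returns 80
H1 returns (80, 6)
H2 returns ((80, 6), (9))
= ((80, 6), (9))

Answer: ((80, 6), (9))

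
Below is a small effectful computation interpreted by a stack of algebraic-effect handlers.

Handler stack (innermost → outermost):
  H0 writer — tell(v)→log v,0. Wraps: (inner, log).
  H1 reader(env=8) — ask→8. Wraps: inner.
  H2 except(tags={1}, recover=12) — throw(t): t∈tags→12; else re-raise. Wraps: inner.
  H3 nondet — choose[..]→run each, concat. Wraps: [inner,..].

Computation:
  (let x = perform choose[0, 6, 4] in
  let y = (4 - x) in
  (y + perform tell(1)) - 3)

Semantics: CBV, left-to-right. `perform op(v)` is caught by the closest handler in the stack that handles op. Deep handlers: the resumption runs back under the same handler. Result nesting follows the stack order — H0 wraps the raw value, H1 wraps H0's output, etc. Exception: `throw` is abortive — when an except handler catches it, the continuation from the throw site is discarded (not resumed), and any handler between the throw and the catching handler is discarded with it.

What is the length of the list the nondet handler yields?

Working:
choose[0, 6, 4] @ H3
  branch[0] choose=0:
    tell(1) @ H0 ⇒ log+=1
    H0 returns (1, (1))
    H1 returns (1, (1))
    H2 returns (1, (1))
    H3 returns [(1, (1))]
  branch[1] choose=6:
    tell(1) @ H0 ⇒ log+=1
    H0 returns (-5, (1))
    H1 returns (-5, (1))
    H2 returns (-5, (1))
    H3 returns [(-5, (1))]
  branch[2] choose=4:
    tell(1) @ H0 ⇒ log+=1
    H0 returns (-3, (1))
    H1 returns (-3, (1))
    H2 returns (-3, (1))
    H3 returns [(-3, (1))]
= [(1, (1)), (-5, (1)), (-3, (1))]

Answer: 3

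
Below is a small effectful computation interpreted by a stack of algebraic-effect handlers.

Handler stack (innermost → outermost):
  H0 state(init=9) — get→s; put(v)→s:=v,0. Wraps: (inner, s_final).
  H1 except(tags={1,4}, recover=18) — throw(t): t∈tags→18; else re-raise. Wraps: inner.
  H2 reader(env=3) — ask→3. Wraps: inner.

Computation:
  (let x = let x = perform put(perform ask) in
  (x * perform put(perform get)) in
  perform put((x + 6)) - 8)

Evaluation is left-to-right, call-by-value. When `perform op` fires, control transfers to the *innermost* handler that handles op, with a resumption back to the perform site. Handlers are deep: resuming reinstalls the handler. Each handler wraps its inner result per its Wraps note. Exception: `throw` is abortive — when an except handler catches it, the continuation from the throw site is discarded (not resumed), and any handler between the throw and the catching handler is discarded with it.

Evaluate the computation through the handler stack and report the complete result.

Answer: (-8, 6)

Step-by-step:
ask @ H2 ⇒ 3
put(3) @ H0 ⇒ s:=3
get @ H0 ⇒ 3
put(3) @ H0 ⇒ s:=3
put(6) @ H0 ⇒ s:=6
H0 returns (-8, 6)
H1 returns (-8, 6)
H2 returns (-8, 6)
= (-8, 6)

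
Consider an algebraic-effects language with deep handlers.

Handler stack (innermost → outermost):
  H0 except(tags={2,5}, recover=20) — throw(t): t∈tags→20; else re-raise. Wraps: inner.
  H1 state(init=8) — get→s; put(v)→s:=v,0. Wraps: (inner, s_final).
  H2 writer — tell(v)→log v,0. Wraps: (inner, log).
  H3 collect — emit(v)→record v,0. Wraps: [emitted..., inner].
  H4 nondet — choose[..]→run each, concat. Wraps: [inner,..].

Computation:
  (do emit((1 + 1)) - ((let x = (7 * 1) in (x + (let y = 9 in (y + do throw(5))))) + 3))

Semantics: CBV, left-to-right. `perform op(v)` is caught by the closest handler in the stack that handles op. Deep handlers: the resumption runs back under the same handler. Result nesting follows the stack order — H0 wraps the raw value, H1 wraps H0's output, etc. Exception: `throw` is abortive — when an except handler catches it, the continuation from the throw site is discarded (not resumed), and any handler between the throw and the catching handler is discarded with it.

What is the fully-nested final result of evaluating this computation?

Step-by-step:
emit(2) @ H3 ⇒ out+=2
throw(5) @ H0 caught ⇒ 20
H1 returns (20, 8)
H2 returns ((20, 8), ())
H3 returns [2, ((20, 8), ())]
H4 returns [[2, ((20, 8), ())]]
= [[2, ((20, 8), ())]]

Answer: [[2, ((20, 8), ())]]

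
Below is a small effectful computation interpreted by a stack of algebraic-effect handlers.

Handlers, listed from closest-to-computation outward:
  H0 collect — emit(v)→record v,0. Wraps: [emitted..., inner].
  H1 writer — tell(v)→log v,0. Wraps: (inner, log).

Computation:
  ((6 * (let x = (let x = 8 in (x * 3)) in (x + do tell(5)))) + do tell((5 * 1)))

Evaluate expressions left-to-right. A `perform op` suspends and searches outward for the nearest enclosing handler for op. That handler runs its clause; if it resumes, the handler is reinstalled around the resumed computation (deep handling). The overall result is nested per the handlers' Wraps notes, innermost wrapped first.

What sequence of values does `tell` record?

Answer: (5, 5)

Evaluation trace:
tell(5) @ H1 ⇒ log+=5
tell(5) @ H1 ⇒ log+=5
H0 returns [144]
H1 returns ([144], (5, 5))
= ([144], (5, 5))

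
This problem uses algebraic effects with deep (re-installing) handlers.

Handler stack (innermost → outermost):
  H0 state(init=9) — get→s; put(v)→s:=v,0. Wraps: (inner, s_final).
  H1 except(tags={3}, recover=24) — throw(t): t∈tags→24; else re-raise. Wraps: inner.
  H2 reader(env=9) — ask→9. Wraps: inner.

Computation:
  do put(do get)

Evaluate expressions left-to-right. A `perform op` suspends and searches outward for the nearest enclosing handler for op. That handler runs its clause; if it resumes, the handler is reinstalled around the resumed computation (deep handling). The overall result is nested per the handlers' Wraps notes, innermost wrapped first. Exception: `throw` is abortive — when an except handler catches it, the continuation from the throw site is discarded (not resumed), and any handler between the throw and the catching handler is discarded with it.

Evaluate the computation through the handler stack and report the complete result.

Answer: (0, 9)

Working:
get @ H0 ⇒ 9
put(9) @ H0 ⇒ s:=9
H0 returns (0, 9)
H1 returns (0, 9)
H2 returns (0, 9)
= (0, 9)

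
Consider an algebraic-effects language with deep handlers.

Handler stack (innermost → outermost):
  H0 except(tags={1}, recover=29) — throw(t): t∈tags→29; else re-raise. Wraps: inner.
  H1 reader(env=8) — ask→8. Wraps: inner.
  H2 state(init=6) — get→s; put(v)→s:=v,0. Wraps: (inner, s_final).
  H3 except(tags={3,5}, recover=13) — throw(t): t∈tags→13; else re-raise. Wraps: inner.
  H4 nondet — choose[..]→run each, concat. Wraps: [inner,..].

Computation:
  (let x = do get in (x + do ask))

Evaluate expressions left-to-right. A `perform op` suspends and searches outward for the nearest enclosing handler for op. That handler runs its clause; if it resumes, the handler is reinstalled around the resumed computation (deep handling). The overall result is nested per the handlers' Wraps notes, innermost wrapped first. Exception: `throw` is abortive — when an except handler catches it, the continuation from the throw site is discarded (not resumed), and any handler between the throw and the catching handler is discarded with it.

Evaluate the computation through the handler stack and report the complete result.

Working:
get @ H2 ⇒ 6
ask @ H1 ⇒ 8
H0 returns 14
H1 returns 14
H2 returns (14, 6)
H3 returns (14, 6)
H4 returns [(14, 6)]
= [(14, 6)]

Answer: [(14, 6)]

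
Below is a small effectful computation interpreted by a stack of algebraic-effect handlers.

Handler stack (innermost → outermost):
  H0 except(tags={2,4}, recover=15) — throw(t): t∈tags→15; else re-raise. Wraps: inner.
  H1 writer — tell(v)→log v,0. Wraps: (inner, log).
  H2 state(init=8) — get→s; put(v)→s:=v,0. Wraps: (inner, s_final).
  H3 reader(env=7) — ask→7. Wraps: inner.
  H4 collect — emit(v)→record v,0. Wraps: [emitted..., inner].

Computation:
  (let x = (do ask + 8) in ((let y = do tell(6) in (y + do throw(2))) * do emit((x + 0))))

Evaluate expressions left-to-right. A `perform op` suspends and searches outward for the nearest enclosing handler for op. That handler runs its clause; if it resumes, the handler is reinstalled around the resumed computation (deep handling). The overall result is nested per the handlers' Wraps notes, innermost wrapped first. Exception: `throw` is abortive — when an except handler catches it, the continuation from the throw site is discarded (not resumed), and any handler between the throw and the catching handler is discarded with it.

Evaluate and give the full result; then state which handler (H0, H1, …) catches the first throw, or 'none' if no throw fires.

Working:
ask @ H3 ⇒ 7
tell(6) @ H1 ⇒ log+=6
throw(2) @ H0 caught ⇒ 15
H1 returns (15, (6))
H2 returns ((15, (6)), 8)
H3 returns ((15, (6)), 8)
H4 returns [((15, (6)), 8)]
= [((15, (6)), 8)]

Answer: [((15, (6)), 8)] ; first throw caught by: H0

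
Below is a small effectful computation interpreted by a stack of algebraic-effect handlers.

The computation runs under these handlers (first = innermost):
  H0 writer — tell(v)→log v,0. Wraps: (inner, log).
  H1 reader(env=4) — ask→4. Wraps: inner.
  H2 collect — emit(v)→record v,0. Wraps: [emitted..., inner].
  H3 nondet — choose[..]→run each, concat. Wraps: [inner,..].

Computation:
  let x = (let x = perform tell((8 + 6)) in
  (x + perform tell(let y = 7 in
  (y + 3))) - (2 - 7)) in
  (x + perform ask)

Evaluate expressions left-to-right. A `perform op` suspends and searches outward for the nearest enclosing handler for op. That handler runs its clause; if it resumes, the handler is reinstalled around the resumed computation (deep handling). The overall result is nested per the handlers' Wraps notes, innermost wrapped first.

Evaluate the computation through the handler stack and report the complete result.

Answer: [[(9, (14, 10))]]

Step-by-step:
tell(14) @ H0 ⇒ log+=14
tell(10) @ H0 ⇒ log+=10
ask @ H1 ⇒ 4
H0 returns (9, (14, 10))
H1 returns (9, (14, 10))
H2 returns [(9, (14, 10))]
H3 returns [[(9, (14, 10))]]
= [[(9, (14, 10))]]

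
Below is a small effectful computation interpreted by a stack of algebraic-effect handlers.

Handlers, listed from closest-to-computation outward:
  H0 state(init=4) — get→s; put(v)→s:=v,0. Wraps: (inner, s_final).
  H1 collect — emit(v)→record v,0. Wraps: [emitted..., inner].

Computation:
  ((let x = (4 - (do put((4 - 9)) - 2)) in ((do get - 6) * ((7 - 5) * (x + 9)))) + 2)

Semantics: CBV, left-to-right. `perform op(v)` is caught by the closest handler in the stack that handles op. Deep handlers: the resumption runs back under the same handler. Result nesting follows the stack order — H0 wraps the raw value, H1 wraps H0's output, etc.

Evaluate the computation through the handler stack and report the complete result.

Evaluation trace:
put(-5) @ H0 ⇒ s:=-5
get @ H0 ⇒ -5
H0 returns (-328, -5)
H1 returns [(-328, -5)]
= [(-328, -5)]

Answer: [(-328, -5)]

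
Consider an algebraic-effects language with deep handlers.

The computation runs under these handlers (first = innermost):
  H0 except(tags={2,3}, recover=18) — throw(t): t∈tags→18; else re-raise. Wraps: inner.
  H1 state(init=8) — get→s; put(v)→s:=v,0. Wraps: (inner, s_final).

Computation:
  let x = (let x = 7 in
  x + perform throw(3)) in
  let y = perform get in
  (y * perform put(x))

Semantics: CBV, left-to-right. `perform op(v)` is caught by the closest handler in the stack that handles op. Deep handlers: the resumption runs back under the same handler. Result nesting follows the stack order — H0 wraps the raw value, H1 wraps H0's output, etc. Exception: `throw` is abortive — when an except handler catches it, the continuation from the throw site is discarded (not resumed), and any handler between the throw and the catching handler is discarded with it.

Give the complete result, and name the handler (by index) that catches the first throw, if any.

Evaluation trace:
throw(3) @ H0 caught ⇒ 18
H1 returns (18, 8)
= (18, 8)

Answer: (18, 8) ; first throw caught by: H0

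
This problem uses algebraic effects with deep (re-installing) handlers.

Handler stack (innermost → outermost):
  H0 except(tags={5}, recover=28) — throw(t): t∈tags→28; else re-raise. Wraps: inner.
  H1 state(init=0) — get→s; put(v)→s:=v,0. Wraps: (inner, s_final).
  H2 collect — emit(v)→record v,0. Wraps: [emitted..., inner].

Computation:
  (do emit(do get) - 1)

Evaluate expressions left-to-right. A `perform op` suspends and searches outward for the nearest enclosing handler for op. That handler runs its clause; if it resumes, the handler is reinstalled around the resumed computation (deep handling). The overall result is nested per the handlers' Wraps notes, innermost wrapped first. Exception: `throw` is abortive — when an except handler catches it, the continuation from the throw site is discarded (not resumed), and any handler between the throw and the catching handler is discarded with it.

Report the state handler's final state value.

Evaluation trace:
get @ H1 ⇒ 0
emit(0) @ H2 ⇒ out+=0
H0 returns -1
H1 returns (-1, 0)
H2 returns [0, (-1, 0)]
= [0, (-1, 0)]

Answer: 0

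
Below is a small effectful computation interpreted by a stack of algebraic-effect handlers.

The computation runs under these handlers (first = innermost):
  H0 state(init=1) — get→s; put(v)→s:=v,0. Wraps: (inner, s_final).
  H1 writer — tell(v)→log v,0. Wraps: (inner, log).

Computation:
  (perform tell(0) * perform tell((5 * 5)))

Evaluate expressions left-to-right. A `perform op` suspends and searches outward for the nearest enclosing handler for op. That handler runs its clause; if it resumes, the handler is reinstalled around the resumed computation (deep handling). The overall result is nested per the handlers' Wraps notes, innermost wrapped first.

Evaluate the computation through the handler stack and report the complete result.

Working:
tell(0) @ H1 ⇒ log+=0
tell(25) @ H1 ⇒ log+=25
H0 returns (0, 1)
H1 returns ((0, 1), (0, 25))
= ((0, 1), (0, 25))

Answer: ((0, 1), (0, 25))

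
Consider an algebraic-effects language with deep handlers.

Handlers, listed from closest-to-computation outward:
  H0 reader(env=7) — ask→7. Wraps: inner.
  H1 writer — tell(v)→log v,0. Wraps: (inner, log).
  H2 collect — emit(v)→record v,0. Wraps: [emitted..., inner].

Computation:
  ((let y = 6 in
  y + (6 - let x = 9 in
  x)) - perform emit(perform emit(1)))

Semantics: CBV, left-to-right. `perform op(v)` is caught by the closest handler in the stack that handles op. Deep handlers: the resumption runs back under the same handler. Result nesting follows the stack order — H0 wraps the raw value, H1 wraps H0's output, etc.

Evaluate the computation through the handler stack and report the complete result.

Answer: [1, 0, (3, ())]

Evaluation trace:
emit(1) @ H2 ⇒ out+=1
emit(0) @ H2 ⇒ out+=0
H0 returns 3
H1 returns (3, ())
H2 returns [1, 0, (3, ())]
= [1, 0, (3, ())]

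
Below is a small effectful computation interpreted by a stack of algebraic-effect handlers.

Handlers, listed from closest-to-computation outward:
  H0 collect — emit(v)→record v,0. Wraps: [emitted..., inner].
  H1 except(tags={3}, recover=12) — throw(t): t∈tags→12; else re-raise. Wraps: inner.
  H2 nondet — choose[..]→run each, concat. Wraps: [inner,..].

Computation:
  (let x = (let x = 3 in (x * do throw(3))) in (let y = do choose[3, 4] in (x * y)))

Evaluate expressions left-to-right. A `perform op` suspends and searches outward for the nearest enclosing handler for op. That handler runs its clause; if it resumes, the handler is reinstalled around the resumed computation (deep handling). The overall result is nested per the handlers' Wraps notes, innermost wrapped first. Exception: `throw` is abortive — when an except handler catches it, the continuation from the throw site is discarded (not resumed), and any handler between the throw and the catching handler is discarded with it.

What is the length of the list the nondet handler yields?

Answer: 1

Working:
throw(3) @ H1 caught ⇒ 12
H2 returns [12]
= [12]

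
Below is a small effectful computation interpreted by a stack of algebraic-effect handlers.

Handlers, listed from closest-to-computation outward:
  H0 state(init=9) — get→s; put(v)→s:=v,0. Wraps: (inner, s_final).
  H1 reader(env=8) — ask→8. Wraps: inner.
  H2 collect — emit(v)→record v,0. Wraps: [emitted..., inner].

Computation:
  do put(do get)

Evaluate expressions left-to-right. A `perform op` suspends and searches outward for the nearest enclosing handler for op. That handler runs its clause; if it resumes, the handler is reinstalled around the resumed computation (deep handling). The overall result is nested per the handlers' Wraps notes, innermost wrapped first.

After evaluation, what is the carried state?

Answer: 9

Working:
get @ H0 ⇒ 9
put(9) @ H0 ⇒ s:=9
H0 returns (0, 9)
H1 returns (0, 9)
H2 returns [(0, 9)]
= [(0, 9)]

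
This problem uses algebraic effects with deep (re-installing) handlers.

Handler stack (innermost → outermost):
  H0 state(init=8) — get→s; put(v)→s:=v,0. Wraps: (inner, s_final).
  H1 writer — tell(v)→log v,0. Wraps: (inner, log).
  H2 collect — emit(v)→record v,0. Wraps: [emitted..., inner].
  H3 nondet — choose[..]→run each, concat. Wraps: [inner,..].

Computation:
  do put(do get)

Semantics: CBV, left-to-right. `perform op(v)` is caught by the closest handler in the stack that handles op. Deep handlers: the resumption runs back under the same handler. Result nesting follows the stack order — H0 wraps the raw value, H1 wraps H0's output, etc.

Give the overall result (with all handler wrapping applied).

Answer: [[((0, 8), ())]]

Working:
get @ H0 ⇒ 8
put(8) @ H0 ⇒ s:=8
H0 returns (0, 8)
H1 returns ((0, 8), ())
H2 returns [((0, 8), ())]
H3 returns [[((0, 8), ())]]
= [[((0, 8), ())]]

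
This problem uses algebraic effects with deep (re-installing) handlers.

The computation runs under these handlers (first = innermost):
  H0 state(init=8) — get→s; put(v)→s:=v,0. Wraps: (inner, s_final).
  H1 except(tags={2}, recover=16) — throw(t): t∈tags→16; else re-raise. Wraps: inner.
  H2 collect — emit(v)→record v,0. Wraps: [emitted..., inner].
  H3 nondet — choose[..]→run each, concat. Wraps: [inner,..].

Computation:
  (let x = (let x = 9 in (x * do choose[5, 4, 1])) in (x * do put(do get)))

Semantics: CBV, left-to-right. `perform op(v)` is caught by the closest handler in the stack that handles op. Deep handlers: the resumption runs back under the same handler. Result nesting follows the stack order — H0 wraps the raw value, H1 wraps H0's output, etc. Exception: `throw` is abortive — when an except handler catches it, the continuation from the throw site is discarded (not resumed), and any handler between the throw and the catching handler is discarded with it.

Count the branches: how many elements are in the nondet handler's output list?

Step-by-step:
choose[5, 4, 1] @ H3
  branch[0] choose=5:
    get @ H0 ⇒ 8
    put(8) @ H0 ⇒ s:=8
    H0 returns (0, 8)
    H1 returns (0, 8)
    H2 returns [(0, 8)]
    H3 returns [[(0, 8)]]
  branch[1] choose=4:
    get @ H0 ⇒ 8
    put(8) @ H0 ⇒ s:=8
    H0 returns (0, 8)
    H1 returns (0, 8)
    H2 returns [(0, 8)]
    H3 returns [[(0, 8)]]
  branch[2] choose=1:
    get @ H0 ⇒ 8
    put(8) @ H0 ⇒ s:=8
    H0 returns (0, 8)
    H1 returns (0, 8)
    H2 returns [(0, 8)]
    H3 returns [[(0, 8)]]
= [[(0, 8)], [(0, 8)], [(0, 8)]]

Answer: 3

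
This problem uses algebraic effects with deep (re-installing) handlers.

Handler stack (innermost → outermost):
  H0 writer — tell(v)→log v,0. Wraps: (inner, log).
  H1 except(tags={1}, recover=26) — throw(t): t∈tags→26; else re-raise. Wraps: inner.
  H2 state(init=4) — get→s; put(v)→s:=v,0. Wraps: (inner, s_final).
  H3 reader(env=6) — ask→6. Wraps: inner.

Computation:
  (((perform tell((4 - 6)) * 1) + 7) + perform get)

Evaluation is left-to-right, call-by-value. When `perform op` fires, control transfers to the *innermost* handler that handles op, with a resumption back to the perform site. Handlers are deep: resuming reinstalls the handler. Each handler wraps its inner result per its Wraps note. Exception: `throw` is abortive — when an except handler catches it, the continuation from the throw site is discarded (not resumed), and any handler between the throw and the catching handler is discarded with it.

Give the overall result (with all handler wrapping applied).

Answer: ((11, (-2)), 4)

Step-by-step:
tell(-2) @ H0 ⇒ log+=-2
get @ H2 ⇒ 4
H0 returns (11, (-2))
H1 returns (11, (-2))
H2 returns ((11, (-2)), 4)
H3 returns ((11, (-2)), 4)
= ((11, (-2)), 4)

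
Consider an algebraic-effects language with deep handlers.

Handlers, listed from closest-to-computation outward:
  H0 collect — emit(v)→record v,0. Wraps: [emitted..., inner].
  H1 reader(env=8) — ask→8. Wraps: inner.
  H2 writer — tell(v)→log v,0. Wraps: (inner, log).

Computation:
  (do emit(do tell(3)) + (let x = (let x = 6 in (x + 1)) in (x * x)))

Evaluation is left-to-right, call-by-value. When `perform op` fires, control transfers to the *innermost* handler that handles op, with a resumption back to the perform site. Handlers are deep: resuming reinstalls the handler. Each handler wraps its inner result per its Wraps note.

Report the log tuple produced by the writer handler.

Answer: (3)

Evaluation trace:
tell(3) @ H2 ⇒ log+=3
emit(0) @ H0 ⇒ out+=0
H0 returns [0, 49]
H1 returns [0, 49]
H2 returns ([0, 49], (3))
= ([0, 49], (3))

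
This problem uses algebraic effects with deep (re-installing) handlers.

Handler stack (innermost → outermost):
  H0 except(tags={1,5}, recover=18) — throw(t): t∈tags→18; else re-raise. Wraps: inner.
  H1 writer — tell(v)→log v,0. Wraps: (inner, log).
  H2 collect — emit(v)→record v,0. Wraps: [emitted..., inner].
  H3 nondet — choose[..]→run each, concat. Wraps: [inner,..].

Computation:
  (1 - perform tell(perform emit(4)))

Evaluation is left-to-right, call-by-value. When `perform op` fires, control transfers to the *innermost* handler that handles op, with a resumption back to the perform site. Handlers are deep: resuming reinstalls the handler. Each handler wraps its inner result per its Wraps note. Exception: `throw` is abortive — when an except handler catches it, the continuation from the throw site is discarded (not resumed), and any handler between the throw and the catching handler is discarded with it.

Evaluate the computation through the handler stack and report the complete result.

Evaluation trace:
emit(4) @ H2 ⇒ out+=4
tell(0) @ H1 ⇒ log+=0
H0 returns 1
H1 returns (1, (0))
H2 returns [4, (1, (0))]
H3 returns [[4, (1, (0))]]
= [[4, (1, (0))]]

Answer: [[4, (1, (0))]]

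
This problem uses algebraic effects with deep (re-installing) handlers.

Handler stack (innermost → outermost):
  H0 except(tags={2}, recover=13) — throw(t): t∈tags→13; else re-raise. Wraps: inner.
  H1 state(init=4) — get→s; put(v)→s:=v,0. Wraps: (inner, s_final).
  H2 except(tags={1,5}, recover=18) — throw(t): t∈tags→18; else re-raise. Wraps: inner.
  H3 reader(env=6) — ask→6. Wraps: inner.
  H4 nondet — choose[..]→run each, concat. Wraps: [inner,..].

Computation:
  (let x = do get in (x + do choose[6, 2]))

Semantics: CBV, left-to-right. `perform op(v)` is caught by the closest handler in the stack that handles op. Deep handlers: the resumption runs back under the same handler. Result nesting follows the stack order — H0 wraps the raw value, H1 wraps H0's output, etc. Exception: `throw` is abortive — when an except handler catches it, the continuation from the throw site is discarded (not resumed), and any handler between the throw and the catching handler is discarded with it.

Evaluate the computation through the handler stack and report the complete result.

Answer: [(10, 4), (6, 4)]

Step-by-step:
get @ H1 ⇒ 4
choose[6, 2] @ H4
  branch[0] choose=6:
    H0 returns 10
    H1 returns (10, 4)
    H2 returns (10, 4)
    H3 returns (10, 4)
    H4 returns [(10, 4)]
  branch[1] choose=2:
    H0 returns 6
    H1 returns (6, 4)
    H2 returns (6, 4)
    H3 returns (6, 4)
    H4 returns [(6, 4)]
= [(10, 4), (6, 4)]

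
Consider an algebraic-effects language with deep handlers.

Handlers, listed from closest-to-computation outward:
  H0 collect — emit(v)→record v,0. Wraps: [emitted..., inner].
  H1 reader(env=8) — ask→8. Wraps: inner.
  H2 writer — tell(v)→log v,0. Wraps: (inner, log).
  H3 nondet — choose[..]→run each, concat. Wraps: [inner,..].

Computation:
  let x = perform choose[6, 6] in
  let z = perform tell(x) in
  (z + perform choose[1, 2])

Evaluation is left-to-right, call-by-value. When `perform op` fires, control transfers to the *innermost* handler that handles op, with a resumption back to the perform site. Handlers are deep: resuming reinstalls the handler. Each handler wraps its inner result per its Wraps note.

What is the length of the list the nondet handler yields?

Working:
choose[6, 6] @ H3
  branch[0] choose=6:
    tell(6) @ H2 ⇒ log+=6
    choose[1, 2] @ H3
      branch[0] choose=1:
        H0 returns [1]
        H1 returns [1]
        H2 returns ([1], (6))
        H3 returns [([1], (6))]
      branch[1] choose=2:
        H0 returns [2]
        H1 returns [2]
        H2 returns ([2], (6))
        H3 returns [([2], (6))]
  branch[1] choose=6:
    tell(6) @ H2 ⇒ log+=6
    choose[1, 2] @ H3
      branch[0] choose=1:
        H0 returns [1]
        H1 returns [1]
        H2 returns ([1], (6))
        H3 returns [([1], (6))]
      branch[1] choose=2:
        H0 returns [2]
        H1 returns [2]
        H2 returns ([2], (6))
        H3 returns [([2], (6))]
= [([1], (6)), ([2], (6)), ([1], (6)), ([2], (6))]

Answer: 4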